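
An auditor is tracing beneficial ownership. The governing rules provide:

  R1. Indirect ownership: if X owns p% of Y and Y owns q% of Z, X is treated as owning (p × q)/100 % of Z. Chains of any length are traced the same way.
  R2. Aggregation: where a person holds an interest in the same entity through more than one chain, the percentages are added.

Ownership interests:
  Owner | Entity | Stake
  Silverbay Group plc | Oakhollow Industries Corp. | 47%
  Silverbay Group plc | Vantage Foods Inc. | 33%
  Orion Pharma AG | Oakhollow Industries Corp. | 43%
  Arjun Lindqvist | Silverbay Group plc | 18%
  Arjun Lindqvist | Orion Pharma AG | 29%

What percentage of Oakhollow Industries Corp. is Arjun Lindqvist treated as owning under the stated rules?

Chain via Orion Pharma AG (R1): 29% × 43% = 12.47% of Oakhollow Industries Corp.
Chain via Silverbay Group plc (R1): 18% × 47% = 8.46% of Oakhollow Industries Corp.
Aggregating (R2): 12.47% + 8.46% = 20.93%.

20.93%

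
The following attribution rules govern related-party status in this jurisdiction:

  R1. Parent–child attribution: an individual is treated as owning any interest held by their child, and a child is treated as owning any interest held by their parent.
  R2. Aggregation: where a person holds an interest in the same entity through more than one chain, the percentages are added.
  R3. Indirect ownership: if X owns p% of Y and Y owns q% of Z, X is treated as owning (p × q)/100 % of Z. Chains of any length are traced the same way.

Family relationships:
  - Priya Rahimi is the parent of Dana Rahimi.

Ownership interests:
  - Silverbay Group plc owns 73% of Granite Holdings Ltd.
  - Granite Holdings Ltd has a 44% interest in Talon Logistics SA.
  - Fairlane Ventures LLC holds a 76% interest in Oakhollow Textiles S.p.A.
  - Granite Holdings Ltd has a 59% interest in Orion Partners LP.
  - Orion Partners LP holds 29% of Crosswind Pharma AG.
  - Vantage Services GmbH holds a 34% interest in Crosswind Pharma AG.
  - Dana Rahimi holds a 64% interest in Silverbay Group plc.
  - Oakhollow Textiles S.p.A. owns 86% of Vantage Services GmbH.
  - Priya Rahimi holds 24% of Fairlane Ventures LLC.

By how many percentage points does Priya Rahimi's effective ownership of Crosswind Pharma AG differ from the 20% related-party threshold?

By parent–child attribution (R1), Priya Rahimi is treated as owning Dana Rahimi's 64% interest in Silverbay Group plc.
Chain via Fairlane Ventures LLC → Oakhollow Textiles S.p.A. → Vantage Services GmbH (R3): 24% × 76% × 86% × 34% = 5.333376% of Crosswind Pharma AG.
Chain via Silverbay Group plc → Granite Holdings Ltd → Orion Partners LP (R3): 64% × 73% × 59% × 29% = 7.993792% of Crosswind Pharma AG.
Aggregating (R2): 5.333376% + 7.993792% = 13.327168%.
13.327168% falls short of the 20% threshold by 6.672832 percentage points.

6.672832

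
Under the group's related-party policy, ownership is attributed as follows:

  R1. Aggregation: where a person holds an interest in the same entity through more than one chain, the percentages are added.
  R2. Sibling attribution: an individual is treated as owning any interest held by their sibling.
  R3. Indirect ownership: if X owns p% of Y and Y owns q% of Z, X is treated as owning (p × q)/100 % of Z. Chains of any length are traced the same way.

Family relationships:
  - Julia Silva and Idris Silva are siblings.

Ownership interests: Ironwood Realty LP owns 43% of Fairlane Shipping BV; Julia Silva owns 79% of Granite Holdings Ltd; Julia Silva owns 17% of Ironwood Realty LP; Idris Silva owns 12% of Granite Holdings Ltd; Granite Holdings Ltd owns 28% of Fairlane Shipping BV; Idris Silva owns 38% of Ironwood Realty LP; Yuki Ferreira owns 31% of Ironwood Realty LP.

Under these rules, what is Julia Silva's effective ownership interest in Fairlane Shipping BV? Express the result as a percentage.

49.13%

By sibling attribution (R2), Julia Silva is treated as also owning Idris Silva's interest in Granite Holdings Ltd, giving 79% + 12% = 91%.
By sibling attribution (R2), Julia Silva is treated as also owning Idris Silva's interest in Ironwood Realty LP, giving 17% + 38% = 55%.
Chain via Granite Holdings Ltd (R3): 91% × 28% = 25.48% of Fairlane Shipping BV.
Chain via Ironwood Realty LP (R3): 55% × 43% = 23.65% of Fairlane Shipping BV.
Aggregating (R1): 25.48% + 23.65% = 49.13%.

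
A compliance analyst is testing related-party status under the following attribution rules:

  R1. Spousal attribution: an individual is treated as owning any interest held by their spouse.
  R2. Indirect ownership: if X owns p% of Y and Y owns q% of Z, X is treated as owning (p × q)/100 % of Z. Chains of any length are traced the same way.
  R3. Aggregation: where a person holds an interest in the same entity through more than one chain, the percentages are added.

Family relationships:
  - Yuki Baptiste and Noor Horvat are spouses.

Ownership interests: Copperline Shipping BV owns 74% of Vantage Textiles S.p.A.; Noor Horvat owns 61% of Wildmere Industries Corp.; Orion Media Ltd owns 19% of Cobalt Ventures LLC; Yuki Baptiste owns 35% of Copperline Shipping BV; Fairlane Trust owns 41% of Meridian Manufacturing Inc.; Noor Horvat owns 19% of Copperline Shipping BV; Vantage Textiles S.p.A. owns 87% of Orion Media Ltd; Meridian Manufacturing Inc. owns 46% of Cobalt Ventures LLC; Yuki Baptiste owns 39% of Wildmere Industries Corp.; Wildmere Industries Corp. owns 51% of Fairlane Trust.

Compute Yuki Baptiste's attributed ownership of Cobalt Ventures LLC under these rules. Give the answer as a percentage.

16.223988%

By spousal attribution (R1), Yuki Baptiste is treated as also owning Noor Horvat's interest in Copperline Shipping BV, giving 35% + 19% = 54%.
By spousal attribution (R1), Yuki Baptiste is treated as also owning Noor Horvat's interest in Wildmere Industries Corp, giving 39% + 61% = 100%.
Chain via Copperline Shipping BV → Vantage Textiles S.p.A. → Orion Media Ltd (R2): 54% × 74% × 87% × 19% = 6.605388% of Cobalt Ventures LLC.
Chain via Wildmere Industries Corp. → Fairlane Trust → Meridian Manufacturing Inc. (R2): 100% × 51% × 41% × 46% = 9.6186% of Cobalt Ventures LLC.
Aggregating (R3): 6.605388% + 9.6186% = 16.223988%.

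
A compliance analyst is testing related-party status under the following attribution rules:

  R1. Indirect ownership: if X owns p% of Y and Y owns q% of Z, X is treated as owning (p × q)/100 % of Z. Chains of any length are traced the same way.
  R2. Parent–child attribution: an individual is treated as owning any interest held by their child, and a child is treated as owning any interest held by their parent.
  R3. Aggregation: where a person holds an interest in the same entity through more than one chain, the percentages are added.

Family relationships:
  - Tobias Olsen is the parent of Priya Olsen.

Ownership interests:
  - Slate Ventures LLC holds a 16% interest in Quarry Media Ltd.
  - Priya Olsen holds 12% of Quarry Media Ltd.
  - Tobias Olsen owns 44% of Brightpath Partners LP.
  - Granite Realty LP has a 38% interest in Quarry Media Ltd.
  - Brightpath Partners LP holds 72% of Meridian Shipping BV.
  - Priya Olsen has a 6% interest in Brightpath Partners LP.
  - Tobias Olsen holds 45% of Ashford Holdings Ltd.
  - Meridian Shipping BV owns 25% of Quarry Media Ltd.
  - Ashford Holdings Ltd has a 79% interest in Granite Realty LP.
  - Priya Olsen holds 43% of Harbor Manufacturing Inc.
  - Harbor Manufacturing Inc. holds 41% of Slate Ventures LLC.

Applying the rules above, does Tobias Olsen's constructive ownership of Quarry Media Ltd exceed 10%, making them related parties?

Yes

By parent–child attribution (R2), Tobias Olsen is treated as also owning Priya Olsen's interest in Brightpath Partners LP, giving 44% + 6% = 50%.
By parent–child attribution (R2), Tobias Olsen is treated as owning Priya Olsen's 43% interest in Harbor Manufacturing Inc.
By parent–child attribution (R2), Tobias Olsen is treated as owning Priya Olsen's 12% interest in Quarry Media Ltd.
Chain via Brightpath Partners LP → Meridian Shipping BV (R1): 50% × 72% × 25% = 9% of Quarry Media Ltd.
Chain via Ashford Holdings Ltd → Granite Realty LP (R1): 45% × 79% × 38% = 13.509% of Quarry Media Ltd.
Chain via Harbor Manufacturing Inc. → Slate Ventures LLC (R1): 43% × 41% × 16% = 2.8208% of Quarry Media Ltd.
Direct interest in Quarry Media Ltd: 12%.
Aggregating (R3): 9% + 13.509% + 2.8208% + 12% = 37.3298%.
37.3298% exceeds the 10% threshold, so Tobias is a related party to Quarry Media Ltd.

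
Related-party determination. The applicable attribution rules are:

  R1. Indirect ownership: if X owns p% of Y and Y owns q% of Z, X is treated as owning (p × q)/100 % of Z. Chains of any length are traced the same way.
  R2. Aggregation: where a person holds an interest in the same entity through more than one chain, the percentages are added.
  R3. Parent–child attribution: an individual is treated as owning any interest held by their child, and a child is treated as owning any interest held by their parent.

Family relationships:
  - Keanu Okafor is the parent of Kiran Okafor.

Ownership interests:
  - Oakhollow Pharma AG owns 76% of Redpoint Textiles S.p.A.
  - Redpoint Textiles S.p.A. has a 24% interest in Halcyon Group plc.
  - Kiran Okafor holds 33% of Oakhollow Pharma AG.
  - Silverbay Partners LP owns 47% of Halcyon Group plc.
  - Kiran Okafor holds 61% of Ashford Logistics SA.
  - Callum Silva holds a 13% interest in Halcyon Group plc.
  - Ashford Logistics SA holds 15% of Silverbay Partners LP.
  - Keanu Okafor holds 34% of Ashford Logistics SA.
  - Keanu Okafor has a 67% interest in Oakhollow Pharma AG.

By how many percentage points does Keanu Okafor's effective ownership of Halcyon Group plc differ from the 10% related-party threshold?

By parent–child attribution (R3), Keanu Okafor is treated as also owning Kiran Okafor's interest in Ashford Logistics SA, giving 34% + 61% = 95%.
By parent–child attribution (R3), Keanu Okafor is treated as also owning Kiran Okafor's interest in Oakhollow Pharma AG, giving 67% + 33% = 100%.
Chain via Ashford Logistics SA → Silverbay Partners LP (R1): 95% × 15% × 47% = 6.6975% of Halcyon Group plc.
Chain via Oakhollow Pharma AG → Redpoint Textiles S.p.A. (R1): 100% × 76% × 24% = 18.24% of Halcyon Group plc.
Aggregating (R2): 6.6975% + 18.24% = 24.9375%.
24.9375% exceeds the 10% threshold by 14.9375 percentage points.

14.9375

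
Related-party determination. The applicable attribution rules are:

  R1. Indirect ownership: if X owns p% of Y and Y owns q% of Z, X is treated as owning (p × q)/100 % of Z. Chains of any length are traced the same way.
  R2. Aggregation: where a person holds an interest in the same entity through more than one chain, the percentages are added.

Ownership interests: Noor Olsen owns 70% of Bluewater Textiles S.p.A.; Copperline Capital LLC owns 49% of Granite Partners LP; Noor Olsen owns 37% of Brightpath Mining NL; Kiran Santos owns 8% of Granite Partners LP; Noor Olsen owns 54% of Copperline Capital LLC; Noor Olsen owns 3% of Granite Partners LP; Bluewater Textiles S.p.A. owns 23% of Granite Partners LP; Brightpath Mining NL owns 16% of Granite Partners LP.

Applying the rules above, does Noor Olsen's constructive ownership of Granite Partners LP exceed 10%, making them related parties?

Chain via Copperline Capital LLC (R1): 54% × 49% = 26.46% of Granite Partners LP.
Chain via Brightpath Mining NL (R1): 37% × 16% = 5.92% of Granite Partners LP.
Chain via Bluewater Textiles S.p.A. (R1): 70% × 23% = 16.1% of Granite Partners LP.
Direct interest in Granite Partners LP: 3%.
Aggregating (R2): 26.46% + 5.92% + 16.1% + 3% = 51.48%.
51.48% exceeds the 10% threshold, so Noor is a related party to Granite Partners LP.

Yes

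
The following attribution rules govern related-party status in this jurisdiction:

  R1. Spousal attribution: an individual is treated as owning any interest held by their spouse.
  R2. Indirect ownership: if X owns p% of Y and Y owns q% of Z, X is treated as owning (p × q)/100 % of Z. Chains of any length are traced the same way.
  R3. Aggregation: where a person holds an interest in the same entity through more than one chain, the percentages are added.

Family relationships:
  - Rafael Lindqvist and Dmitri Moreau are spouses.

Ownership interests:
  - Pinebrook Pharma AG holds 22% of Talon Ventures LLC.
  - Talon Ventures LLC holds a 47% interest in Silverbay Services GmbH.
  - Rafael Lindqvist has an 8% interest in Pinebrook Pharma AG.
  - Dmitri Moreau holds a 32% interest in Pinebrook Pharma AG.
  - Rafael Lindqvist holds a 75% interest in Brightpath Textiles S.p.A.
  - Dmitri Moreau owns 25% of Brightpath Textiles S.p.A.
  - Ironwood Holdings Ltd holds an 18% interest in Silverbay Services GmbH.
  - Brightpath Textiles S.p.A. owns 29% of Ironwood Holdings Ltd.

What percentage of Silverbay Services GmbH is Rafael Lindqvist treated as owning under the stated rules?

9.356%

By spousal attribution (R1), Rafael Lindqvist is treated as also owning Dmitri Moreau's interest in Pinebrook Pharma AG, giving 8% + 32% = 40%.
By spousal attribution (R1), Rafael Lindqvist is treated as also owning Dmitri Moreau's interest in Brightpath Textiles S.p.A, giving 75% + 25% = 100%.
Chain via Pinebrook Pharma AG → Talon Ventures LLC (R2): 40% × 22% × 47% = 4.136% of Silverbay Services GmbH.
Chain via Brightpath Textiles S.p.A. → Ironwood Holdings Ltd (R2): 100% × 29% × 18% = 5.22% of Silverbay Services GmbH.
Aggregating (R3): 4.136% + 5.22% = 9.356%.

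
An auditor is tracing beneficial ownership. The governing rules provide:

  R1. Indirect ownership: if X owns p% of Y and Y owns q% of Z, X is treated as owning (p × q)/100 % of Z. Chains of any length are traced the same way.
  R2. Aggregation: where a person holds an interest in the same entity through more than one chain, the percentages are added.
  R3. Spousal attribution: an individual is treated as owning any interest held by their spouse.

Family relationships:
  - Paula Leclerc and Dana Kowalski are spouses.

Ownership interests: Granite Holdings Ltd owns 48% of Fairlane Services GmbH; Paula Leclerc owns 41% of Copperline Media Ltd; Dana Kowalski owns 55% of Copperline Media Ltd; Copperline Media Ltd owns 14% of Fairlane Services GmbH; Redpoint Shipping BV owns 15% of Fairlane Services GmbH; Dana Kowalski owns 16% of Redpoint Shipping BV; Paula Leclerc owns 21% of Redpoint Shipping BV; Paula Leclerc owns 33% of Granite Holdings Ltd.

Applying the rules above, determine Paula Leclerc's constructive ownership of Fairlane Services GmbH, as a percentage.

34.83%

By spousal attribution (R3), Paula Leclerc is treated as also owning Dana Kowalski's interest in Redpoint Shipping BV, giving 21% + 16% = 37%.
By spousal attribution (R3), Paula Leclerc is treated as also owning Dana Kowalski's interest in Copperline Media Ltd, giving 41% + 55% = 96%.
Chain via Granite Holdings Ltd (R1): 33% × 48% = 15.84% of Fairlane Services GmbH.
Chain via Redpoint Shipping BV (R1): 37% × 15% = 5.55% of Fairlane Services GmbH.
Chain via Copperline Media Ltd (R1): 96% × 14% = 13.44% of Fairlane Services GmbH.
Aggregating (R2): 15.84% + 5.55% + 13.44% = 34.83%.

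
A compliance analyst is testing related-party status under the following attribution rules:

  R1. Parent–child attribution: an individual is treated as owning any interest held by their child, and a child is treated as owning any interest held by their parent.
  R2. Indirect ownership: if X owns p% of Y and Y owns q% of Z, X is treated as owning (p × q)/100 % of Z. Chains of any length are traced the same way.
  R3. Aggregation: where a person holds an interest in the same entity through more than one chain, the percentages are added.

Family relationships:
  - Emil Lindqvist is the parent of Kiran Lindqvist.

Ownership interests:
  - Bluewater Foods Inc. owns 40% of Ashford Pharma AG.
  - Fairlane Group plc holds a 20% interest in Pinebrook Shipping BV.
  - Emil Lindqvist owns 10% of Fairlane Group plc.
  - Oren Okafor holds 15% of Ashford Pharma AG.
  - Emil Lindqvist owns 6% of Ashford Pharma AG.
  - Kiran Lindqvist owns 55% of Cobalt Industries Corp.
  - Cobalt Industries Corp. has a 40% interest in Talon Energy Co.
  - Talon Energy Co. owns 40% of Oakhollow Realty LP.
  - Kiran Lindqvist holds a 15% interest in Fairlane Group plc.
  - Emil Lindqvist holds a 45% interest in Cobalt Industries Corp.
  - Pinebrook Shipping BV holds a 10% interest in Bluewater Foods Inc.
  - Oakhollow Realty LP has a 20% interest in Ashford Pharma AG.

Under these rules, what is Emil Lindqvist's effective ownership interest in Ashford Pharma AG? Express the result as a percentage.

By parent–child attribution (R1), Emil Lindqvist is treated as also owning Kiran Lindqvist's interest in Fairlane Group plc, giving 10% + 15% = 25%.
By parent–child attribution (R1), Emil Lindqvist is treated as also owning Kiran Lindqvist's interest in Cobalt Industries Corp, giving 45% + 55% = 100%.
Chain via Fairlane Group plc → Pinebrook Shipping BV → Bluewater Foods Inc. (R2): 25% × 20% × 10% × 40% = 0.2% of Ashford Pharma AG.
Chain via Cobalt Industries Corp. → Talon Energy Co. → Oakhollow Realty LP (R2): 100% × 40% × 40% × 20% = 3.2% of Ashford Pharma AG.
Direct interest in Ashford Pharma AG: 6%.
Aggregating (R3): 0.2% + 3.2% + 6% = 9.4%.

9.4%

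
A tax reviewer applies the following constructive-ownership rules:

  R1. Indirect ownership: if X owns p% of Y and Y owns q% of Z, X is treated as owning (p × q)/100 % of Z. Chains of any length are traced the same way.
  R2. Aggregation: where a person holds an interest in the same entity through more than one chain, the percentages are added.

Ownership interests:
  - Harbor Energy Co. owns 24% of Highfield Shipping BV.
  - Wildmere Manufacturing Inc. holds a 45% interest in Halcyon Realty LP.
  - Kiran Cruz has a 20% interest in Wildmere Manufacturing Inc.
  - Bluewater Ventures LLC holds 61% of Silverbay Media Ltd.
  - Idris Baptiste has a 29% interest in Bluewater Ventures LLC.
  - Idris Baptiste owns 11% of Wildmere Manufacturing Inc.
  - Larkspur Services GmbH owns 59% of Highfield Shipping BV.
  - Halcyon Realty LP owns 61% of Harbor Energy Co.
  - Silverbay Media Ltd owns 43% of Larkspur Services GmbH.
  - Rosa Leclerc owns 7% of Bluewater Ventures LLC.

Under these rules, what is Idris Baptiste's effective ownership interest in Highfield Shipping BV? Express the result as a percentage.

5.212633%

Chain via Wildmere Manufacturing Inc. → Halcyon Realty LP → Harbor Energy Co. (R1): 11% × 45% × 61% × 24% = 0.72468% of Highfield Shipping BV.
Chain via Bluewater Ventures LLC → Silverbay Media Ltd → Larkspur Services GmbH (R1): 29% × 61% × 43% × 59% = 4.487953% of Highfield Shipping BV.
Aggregating (R2): 0.72468% + 4.487953% = 5.212633%.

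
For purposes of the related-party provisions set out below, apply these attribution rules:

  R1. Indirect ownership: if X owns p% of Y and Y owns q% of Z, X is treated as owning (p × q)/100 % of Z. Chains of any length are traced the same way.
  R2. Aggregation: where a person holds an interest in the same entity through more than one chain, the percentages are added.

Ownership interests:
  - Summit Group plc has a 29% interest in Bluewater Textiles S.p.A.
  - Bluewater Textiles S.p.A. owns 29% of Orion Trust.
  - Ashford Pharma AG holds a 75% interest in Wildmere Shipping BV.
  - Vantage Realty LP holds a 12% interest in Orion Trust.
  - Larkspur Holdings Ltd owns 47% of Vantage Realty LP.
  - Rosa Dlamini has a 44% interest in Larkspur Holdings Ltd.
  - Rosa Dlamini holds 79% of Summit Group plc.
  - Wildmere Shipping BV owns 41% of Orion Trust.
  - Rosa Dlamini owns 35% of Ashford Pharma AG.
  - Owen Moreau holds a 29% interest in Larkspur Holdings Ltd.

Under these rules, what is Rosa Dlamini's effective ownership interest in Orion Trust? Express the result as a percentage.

19.888%

Chain via Summit Group plc → Bluewater Textiles S.p.A. (R1): 79% × 29% × 29% = 6.6439% of Orion Trust.
Chain via Ashford Pharma AG → Wildmere Shipping BV (R1): 35% × 75% × 41% = 10.7625% of Orion Trust.
Chain via Larkspur Holdings Ltd → Vantage Realty LP (R1): 44% × 47% × 12% = 2.4816% of Orion Trust.
Aggregating (R2): 6.6439% + 10.7625% + 2.4816% = 19.888%.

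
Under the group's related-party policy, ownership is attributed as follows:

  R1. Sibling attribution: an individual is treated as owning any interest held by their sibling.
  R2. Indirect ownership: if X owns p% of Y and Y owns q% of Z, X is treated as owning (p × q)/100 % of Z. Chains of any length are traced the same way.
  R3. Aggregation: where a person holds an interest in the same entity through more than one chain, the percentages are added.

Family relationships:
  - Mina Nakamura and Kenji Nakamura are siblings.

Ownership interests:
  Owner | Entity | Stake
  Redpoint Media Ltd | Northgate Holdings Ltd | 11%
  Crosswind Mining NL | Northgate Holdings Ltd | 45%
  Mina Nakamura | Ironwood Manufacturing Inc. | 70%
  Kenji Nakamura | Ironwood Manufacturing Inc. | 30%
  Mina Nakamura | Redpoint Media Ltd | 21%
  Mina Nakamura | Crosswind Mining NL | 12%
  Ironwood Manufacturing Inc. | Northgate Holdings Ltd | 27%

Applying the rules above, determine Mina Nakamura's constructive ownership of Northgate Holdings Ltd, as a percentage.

By sibling attribution (R1), Mina Nakamura is treated as also owning Kenji Nakamura's interest in Ironwood Manufacturing Inc, giving 70% + 30% = 100%.
Chain via Redpoint Media Ltd (R2): 21% × 11% = 2.31% of Northgate Holdings Ltd.
Chain via Ironwood Manufacturing Inc. (R2): 100% × 27% = 27% of Northgate Holdings Ltd.
Chain via Crosswind Mining NL (R2): 12% × 45% = 5.4% of Northgate Holdings Ltd.
Aggregating (R3): 2.31% + 27% + 5.4% = 34.71%.

34.71%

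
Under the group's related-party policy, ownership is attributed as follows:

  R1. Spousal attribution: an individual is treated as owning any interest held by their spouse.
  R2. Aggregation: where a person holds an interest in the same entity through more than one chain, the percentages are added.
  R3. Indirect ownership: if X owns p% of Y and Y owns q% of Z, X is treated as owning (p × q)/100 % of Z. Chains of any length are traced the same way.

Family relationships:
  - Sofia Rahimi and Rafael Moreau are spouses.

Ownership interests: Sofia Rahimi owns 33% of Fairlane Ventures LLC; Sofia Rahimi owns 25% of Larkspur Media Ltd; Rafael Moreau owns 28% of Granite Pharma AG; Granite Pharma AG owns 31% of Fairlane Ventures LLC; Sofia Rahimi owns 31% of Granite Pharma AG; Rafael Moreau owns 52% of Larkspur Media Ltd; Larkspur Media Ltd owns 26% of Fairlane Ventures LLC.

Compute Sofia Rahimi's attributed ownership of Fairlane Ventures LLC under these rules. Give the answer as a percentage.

By spousal attribution (R1), Sofia Rahimi is treated as also owning Rafael Moreau's interest in Granite Pharma AG, giving 31% + 28% = 59%.
By spousal attribution (R1), Sofia Rahimi is treated as also owning Rafael Moreau's interest in Larkspur Media Ltd, giving 25% + 52% = 77%.
Chain via Granite Pharma AG (R3): 59% × 31% = 18.29% of Fairlane Ventures LLC.
Chain via Larkspur Media Ltd (R3): 77% × 26% = 20.02% of Fairlane Ventures LLC.
Direct interest in Fairlane Ventures LLC: 33%.
Aggregating (R2): 18.29% + 20.02% + 33% = 71.31%.

71.31%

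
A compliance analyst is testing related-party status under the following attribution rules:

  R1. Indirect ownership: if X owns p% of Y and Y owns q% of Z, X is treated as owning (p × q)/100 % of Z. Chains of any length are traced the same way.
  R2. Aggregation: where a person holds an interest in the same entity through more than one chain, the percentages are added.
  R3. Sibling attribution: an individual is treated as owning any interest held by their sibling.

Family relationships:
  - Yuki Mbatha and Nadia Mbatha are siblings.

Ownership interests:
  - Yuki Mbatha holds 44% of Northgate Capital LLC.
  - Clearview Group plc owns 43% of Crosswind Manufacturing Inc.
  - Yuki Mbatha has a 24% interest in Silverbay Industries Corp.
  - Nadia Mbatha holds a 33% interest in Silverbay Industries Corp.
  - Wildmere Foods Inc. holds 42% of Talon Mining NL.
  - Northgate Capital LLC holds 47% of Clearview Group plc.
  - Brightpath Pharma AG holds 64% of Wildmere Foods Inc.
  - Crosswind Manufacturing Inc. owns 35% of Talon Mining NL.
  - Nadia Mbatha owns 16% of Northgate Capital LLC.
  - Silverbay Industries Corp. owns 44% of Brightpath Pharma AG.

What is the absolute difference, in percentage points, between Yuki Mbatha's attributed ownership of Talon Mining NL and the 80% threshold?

By sibling attribution (R3), Yuki Mbatha is treated as also owning Nadia Mbatha's interest in Northgate Capital LLC, giving 44% + 16% = 60%.
By sibling attribution (R3), Yuki Mbatha is treated as also owning Nadia Mbatha's interest in Silverbay Industries Corp, giving 24% + 33% = 57%.
Chain via Northgate Capital LLC → Clearview Group plc → Crosswind Manufacturing Inc. (R1): 60% × 47% × 43% × 35% = 4.2441% of Talon Mining NL.
Chain via Silverbay Industries Corp. → Brightpath Pharma AG → Wildmere Foods Inc. (R1): 57% × 44% × 64% × 42% = 6.741504% of Talon Mining NL.
Aggregating (R2): 4.2441% + 6.741504% = 10.985604%.
10.985604% falls short of the 80% threshold by 69.014396 percentage points.

69.014396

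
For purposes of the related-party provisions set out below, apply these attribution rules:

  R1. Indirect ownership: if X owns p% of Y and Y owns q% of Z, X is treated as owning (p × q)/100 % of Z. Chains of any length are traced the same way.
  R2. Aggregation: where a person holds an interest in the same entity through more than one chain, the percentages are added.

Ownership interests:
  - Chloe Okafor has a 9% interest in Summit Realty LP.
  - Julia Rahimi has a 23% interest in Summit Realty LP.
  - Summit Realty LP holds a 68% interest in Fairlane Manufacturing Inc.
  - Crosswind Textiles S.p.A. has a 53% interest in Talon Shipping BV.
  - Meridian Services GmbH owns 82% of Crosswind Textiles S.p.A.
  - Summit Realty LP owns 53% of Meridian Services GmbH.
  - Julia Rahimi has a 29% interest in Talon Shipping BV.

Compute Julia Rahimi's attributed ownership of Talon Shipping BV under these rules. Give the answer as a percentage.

Chain via Summit Realty LP → Meridian Services GmbH → Crosswind Textiles S.p.A. (R1): 23% × 53% × 82% × 53% = 5.297774% of Talon Shipping BV.
Direct interest in Talon Shipping BV: 29%.
Aggregating (R2): 5.297774% + 29% = 34.297774%.

34.297774%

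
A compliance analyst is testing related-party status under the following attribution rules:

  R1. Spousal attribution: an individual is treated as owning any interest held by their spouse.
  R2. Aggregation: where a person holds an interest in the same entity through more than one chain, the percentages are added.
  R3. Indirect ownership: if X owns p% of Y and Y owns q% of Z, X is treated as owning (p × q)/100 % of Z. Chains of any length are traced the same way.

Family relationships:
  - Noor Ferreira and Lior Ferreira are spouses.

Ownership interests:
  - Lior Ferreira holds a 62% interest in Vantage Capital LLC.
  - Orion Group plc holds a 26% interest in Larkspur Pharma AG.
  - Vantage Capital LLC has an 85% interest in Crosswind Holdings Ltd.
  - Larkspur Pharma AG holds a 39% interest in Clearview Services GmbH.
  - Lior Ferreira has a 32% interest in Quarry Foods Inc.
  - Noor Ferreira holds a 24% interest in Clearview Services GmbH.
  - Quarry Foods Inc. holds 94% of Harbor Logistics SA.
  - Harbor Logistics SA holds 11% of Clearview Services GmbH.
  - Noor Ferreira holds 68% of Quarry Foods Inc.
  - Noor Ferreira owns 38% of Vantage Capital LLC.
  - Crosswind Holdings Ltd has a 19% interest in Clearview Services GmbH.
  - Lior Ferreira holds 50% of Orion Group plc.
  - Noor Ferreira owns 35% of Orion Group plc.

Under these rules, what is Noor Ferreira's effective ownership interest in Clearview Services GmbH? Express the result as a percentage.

59.109%

By spousal attribution (R1), Noor Ferreira is treated as also owning Lior Ferreira's interest in Vantage Capital LLC, giving 38% + 62% = 100%.
By spousal attribution (R1), Noor Ferreira is treated as also owning Lior Ferreira's interest in Orion Group plc, giving 35% + 50% = 85%.
By spousal attribution (R1), Noor Ferreira is treated as also owning Lior Ferreira's interest in Quarry Foods Inc, giving 68% + 32% = 100%.
Chain via Vantage Capital LLC → Crosswind Holdings Ltd (R3): 100% × 85% × 19% = 16.15% of Clearview Services GmbH.
Chain via Orion Group plc → Larkspur Pharma AG (R3): 85% × 26% × 39% = 8.619% of Clearview Services GmbH.
Chain via Quarry Foods Inc. → Harbor Logistics SA (R3): 100% × 94% × 11% = 10.34% of Clearview Services GmbH.
Direct interest in Clearview Services GmbH: 24%.
Aggregating (R2): 16.15% + 8.619% + 10.34% + 24% = 59.109%.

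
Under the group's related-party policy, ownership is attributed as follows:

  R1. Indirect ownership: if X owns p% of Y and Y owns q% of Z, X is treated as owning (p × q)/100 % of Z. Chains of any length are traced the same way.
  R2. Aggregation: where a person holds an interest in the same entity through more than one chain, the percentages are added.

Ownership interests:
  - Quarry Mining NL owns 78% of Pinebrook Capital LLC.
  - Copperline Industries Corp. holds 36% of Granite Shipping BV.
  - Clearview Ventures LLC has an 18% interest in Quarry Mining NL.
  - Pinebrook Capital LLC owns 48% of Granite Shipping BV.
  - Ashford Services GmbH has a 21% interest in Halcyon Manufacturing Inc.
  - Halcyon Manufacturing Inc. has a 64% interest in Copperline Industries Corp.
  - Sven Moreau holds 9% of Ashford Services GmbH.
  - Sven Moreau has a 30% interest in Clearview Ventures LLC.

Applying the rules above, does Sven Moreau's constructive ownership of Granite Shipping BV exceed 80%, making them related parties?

Chain via Ashford Services GmbH → Halcyon Manufacturing Inc. → Copperline Industries Corp. (R1): 9% × 21% × 64% × 36% = 0.435456% of Granite Shipping BV.
Chain via Clearview Ventures LLC → Quarry Mining NL → Pinebrook Capital LLC (R1): 30% × 18% × 78% × 48% = 2.02176% of Granite Shipping BV.
Aggregating (R2): 0.435456% + 2.02176% = 2.457216%.
2.457216% does not exceed the 80% threshold, so Sven is not a related party to Granite Shipping BV.

No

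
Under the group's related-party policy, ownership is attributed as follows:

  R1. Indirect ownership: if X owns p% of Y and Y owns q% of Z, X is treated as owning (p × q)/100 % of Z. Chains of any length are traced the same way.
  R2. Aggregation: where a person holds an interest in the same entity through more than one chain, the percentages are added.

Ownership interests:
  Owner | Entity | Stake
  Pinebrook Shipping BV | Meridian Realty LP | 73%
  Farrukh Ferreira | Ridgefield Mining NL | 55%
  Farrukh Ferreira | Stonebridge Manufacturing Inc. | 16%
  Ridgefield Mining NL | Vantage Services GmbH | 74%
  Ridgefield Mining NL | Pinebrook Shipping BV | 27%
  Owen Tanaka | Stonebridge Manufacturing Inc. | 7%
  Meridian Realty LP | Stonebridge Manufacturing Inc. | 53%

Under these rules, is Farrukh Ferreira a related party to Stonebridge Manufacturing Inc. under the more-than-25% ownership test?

Chain via Ridgefield Mining NL → Pinebrook Shipping BV → Meridian Realty LP (R1): 55% × 27% × 73% × 53% = 5.745465% of Stonebridge Manufacturing Inc.
Direct interest in Stonebridge Manufacturing Inc: 16%.
Aggregating (R2): 5.745465% + 16% = 21.745465%.
21.745465% does not exceed the 25% threshold, so Farrukh is not a related party to Stonebridge Manufacturing Inc.

No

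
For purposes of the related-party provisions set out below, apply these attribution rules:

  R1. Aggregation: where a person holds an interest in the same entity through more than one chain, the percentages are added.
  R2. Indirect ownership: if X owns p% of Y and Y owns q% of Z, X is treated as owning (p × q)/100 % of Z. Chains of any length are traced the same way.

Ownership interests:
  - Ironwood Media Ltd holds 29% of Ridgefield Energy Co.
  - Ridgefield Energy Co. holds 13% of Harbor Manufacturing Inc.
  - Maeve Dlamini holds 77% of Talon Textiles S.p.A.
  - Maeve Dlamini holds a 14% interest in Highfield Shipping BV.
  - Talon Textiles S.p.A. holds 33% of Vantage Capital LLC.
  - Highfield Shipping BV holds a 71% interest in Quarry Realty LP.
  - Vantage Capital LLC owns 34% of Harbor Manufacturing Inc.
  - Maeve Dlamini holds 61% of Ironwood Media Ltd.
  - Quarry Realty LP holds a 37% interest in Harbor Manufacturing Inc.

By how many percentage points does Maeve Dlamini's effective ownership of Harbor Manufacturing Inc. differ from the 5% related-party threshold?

9.6169

Chain via Talon Textiles S.p.A. → Vantage Capital LLC (R2): 77% × 33% × 34% = 8.6394% of Harbor Manufacturing Inc.
Chain via Highfield Shipping BV → Quarry Realty LP (R2): 14% × 71% × 37% = 3.6778% of Harbor Manufacturing Inc.
Chain via Ironwood Media Ltd → Ridgefield Energy Co. (R2): 61% × 29% × 13% = 2.2997% of Harbor Manufacturing Inc.
Aggregating (R1): 8.6394% + 3.6778% + 2.2997% = 14.6169%.
14.6169% exceeds the 5% threshold by 9.6169 percentage points.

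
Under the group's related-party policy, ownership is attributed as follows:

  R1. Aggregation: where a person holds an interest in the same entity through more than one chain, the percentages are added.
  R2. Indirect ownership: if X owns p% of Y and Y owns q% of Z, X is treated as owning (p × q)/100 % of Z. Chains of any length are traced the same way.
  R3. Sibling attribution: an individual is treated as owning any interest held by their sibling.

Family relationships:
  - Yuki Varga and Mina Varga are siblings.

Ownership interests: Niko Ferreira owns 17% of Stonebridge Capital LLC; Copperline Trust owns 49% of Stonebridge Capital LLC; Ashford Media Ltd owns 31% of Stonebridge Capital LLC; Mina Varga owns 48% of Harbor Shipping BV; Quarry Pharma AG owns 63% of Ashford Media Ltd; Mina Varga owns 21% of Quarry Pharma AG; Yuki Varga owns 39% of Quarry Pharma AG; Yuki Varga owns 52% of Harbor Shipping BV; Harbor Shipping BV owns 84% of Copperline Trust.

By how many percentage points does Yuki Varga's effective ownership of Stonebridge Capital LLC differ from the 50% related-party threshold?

By sibling attribution (R3), Yuki Varga is treated as also owning Mina Varga's interest in Quarry Pharma AG, giving 39% + 21% = 60%.
By sibling attribution (R3), Yuki Varga is treated as also owning Mina Varga's interest in Harbor Shipping BV, giving 52% + 48% = 100%.
Chain via Quarry Pharma AG → Ashford Media Ltd (R2): 60% × 63% × 31% = 11.718% of Stonebridge Capital LLC.
Chain via Harbor Shipping BV → Copperline Trust (R2): 100% × 84% × 49% = 41.16% of Stonebridge Capital LLC.
Aggregating (R1): 11.718% + 41.16% = 52.878%.
52.878% exceeds the 50% threshold by 2.878 percentage points.

2.878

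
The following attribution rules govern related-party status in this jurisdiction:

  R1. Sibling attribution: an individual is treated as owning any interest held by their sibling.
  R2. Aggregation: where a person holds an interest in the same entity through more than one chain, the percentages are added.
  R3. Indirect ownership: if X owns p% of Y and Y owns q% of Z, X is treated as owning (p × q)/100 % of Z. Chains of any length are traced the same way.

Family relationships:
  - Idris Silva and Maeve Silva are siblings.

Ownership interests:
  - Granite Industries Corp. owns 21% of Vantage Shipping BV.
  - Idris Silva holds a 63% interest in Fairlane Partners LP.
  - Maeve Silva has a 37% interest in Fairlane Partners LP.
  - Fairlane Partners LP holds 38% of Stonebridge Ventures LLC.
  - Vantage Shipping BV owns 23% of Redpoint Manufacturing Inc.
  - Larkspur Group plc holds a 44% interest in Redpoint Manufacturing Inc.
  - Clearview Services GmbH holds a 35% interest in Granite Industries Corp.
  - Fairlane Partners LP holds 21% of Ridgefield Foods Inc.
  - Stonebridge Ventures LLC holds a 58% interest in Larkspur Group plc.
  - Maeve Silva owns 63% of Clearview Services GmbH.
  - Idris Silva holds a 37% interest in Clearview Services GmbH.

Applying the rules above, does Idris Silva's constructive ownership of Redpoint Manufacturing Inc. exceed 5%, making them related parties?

Yes

By sibling attribution (R1), Idris Silva is treated as also owning Maeve Silva's interest in Clearview Services GmbH, giving 37% + 63% = 100%.
By sibling attribution (R1), Idris Silva is treated as also owning Maeve Silva's interest in Fairlane Partners LP, giving 63% + 37% = 100%.
Chain via Clearview Services GmbH → Granite Industries Corp. → Vantage Shipping BV (R3): 100% × 35% × 21% × 23% = 1.6905% of Redpoint Manufacturing Inc.
Chain via Fairlane Partners LP → Stonebridge Ventures LLC → Larkspur Group plc (R3): 100% × 38% × 58% × 44% = 9.6976% of Redpoint Manufacturing Inc.
Aggregating (R2): 1.6905% + 9.6976% = 11.3881%.
11.3881% exceeds the 5% threshold, so Idris is a related party to Redpoint Manufacturing Inc.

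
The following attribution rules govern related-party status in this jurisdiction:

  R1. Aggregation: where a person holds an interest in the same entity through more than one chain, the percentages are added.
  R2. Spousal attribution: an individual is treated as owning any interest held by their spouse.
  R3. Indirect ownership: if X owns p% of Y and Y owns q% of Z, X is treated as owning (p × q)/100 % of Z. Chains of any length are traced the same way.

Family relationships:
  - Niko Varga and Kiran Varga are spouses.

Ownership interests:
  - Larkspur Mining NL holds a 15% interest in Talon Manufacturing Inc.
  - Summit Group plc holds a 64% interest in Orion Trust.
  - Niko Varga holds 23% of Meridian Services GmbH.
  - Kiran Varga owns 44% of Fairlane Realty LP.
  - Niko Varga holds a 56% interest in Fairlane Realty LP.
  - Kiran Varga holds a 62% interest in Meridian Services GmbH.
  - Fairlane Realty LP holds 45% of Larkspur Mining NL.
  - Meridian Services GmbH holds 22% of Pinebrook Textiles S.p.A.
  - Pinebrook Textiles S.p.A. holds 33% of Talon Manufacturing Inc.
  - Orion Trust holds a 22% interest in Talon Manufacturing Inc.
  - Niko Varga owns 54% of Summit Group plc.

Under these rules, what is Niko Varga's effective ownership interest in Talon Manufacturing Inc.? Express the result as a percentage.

20.5242%

By spousal attribution (R2), Niko Varga is treated as also owning Kiran Varga's interest in Meridian Services GmbH, giving 23% + 62% = 85%.
By spousal attribution (R2), Niko Varga is treated as also owning Kiran Varga's interest in Fairlane Realty LP, giving 56% + 44% = 100%.
Chain via Summit Group plc → Orion Trust (R3): 54% × 64% × 22% = 7.6032% of Talon Manufacturing Inc.
Chain via Meridian Services GmbH → Pinebrook Textiles S.p.A. (R3): 85% × 22% × 33% = 6.171% of Talon Manufacturing Inc.
Chain via Fairlane Realty LP → Larkspur Mining NL (R3): 100% × 45% × 15% = 6.75% of Talon Manufacturing Inc.
Aggregating (R1): 7.6032% + 6.171% + 6.75% = 20.5242%.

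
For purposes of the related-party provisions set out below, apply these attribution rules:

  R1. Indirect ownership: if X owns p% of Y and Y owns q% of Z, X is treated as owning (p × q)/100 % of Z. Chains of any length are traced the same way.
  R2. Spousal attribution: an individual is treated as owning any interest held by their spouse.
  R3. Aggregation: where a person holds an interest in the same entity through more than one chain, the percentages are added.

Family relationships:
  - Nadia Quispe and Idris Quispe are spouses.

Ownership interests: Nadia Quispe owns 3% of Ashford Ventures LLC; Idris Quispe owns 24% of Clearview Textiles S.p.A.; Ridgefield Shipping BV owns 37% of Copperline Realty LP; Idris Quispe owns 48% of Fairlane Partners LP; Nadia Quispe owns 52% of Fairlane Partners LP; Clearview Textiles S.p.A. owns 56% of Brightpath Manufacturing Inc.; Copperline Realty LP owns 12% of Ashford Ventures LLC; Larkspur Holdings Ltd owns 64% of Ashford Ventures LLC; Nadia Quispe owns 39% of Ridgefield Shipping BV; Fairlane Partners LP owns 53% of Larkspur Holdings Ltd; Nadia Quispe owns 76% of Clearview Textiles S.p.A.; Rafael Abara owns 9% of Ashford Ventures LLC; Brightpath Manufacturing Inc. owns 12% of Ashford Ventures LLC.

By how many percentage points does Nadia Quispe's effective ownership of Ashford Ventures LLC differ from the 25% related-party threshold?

By spousal attribution (R2), Nadia Quispe is treated as also owning Idris Quispe's interest in Clearview Textiles S.p.A, giving 76% + 24% = 100%.
By spousal attribution (R2), Nadia Quispe is treated as also owning Idris Quispe's interest in Fairlane Partners LP, giving 52% + 48% = 100%.
Chain via Clearview Textiles S.p.A. → Brightpath Manufacturing Inc. (R1): 100% × 56% × 12% = 6.72% of Ashford Ventures LLC.
Chain via Ridgefield Shipping BV → Copperline Realty LP (R1): 39% × 37% × 12% = 1.7316% of Ashford Ventures LLC.
Chain via Fairlane Partners LP → Larkspur Holdings Ltd (R1): 100% × 53% × 64% = 33.92% of Ashford Ventures LLC.
Direct interest in Ashford Ventures LLC: 3%.
Aggregating (R3): 6.72% + 1.7316% + 33.92% + 3% = 45.3716%.
45.3716% exceeds the 25% threshold by 20.3716 percentage points.

20.3716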